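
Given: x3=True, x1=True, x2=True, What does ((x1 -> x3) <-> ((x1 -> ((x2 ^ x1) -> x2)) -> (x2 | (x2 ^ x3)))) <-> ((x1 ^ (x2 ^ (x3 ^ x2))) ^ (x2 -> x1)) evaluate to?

True

Substituting x3=True, x1=True, x2=True:
x1 -> x3 = True -> True = True
x2 ^ x1 = True ^ True = False
(x2 ^ x1) -> x2 = False -> True = True
x1 -> ((x2 ^ x1) -> x2) = True -> True = True
x2 ^ x3 = True ^ True = False
x2 | (x2 ^ x3) = True | False = True
(x1 -> ((x2 ^ x1) -> x2)) -> (x2 | (x2 ^ x3)) = True -> True = True
(x1 -> x3) <-> ((x1 -> ((x2 ^ x1) -> x2)) -> (x2 | (x2 ^ x3))) = True <-> True = True
x3 ^ x2 = True ^ True = False
x2 ^ (x3 ^ x2) = True ^ False = True
x1 ^ (x2 ^ (x3 ^ x2)) = True ^ True = False
x2 -> x1 = True -> True = True
(x1 ^ (x2 ^ (x3 ^ x2))) ^ (x2 -> x1) = False ^ True = True
((x1 -> x3) <-> ((x1 -> ((x2 ^ x1) -> x2)) -> (x2 | (x2 ^ x3)))) <-> ((x1 ^ (x2 ^ (x3 ^ x2))) ^ (x2 -> x1)) = True <-> True = True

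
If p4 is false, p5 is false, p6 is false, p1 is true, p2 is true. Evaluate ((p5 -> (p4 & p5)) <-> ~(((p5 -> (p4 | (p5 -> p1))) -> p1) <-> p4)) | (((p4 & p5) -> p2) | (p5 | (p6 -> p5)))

1

p4 & p5 = 0 & 0 = 0
p5 -> (p4 & p5) = 0 -> 0 = 1
p5 -> p1 = 0 -> 1 = 1
p4 | (p5 -> p1) = 0 | 1 = 1
p5 -> (p4 | (p5 -> p1)) = 0 -> 1 = 1
(p5 -> (p4 | (p5 -> p1))) -> p1 = 1 -> 1 = 1
((p5 -> (p4 | (p5 -> p1))) -> p1) <-> p4 = 1 <-> 0 = 0
~(((p5 -> (p4 | (p5 -> p1))) -> p1) <-> p4) = ~0 = 1
(p5 -> (p4 & p5)) <-> ~(((p5 -> (p4 | (p5 -> p1))) -> p1) <-> p4) = 1 <-> 1 = 1
p4 & p5 = 0 & 0 = 0
(p4 & p5) -> p2 = 0 -> 1 = 1
p6 -> p5 = 0 -> 0 = 1
p5 | (p6 -> p5) = 0 | 1 = 1
((p4 & p5) -> p2) | (p5 | (p6 -> p5)) = 1 | 1 = 1
((p5 -> (p4 & p5)) <-> ~(((p5 -> (p4 | (p5 -> p1))) -> p1) <-> p4)) | (((p4 & p5) -> p2) | (p5 | (p6 -> p5))) = 1 | 1 = 1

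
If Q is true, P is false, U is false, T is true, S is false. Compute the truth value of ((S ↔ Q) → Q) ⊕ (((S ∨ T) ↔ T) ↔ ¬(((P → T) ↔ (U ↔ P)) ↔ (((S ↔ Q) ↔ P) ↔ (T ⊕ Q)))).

S ↔ Q = False ↔ True = False
(S ↔ Q) → Q = False → True = True
S ∨ T = False ∨ True = True
(S ∨ T) ↔ T = True ↔ True = True
P → T = False → True = True
U ↔ P = False ↔ False = True
(P → T) ↔ (U ↔ P) = True ↔ True = True
S ↔ Q = False ↔ True = False
(S ↔ Q) ↔ P = False ↔ False = True
T ⊕ Q = True ⊕ True = False
((S ↔ Q) ↔ P) ↔ (T ⊕ Q) = True ↔ False = False
((P → T) ↔ (U ↔ P)) ↔ (((S ↔ Q) ↔ P) ↔ (T ⊕ Q)) = True ↔ False = False
¬(((P → T) ↔ (U ↔ P)) ↔ (((S ↔ Q) ↔ P) ↔ (T ⊕ Q))) = ¬False = True
((S ∨ T) ↔ T) ↔ ¬(((P → T) ↔ (U ↔ P)) ↔ (((S ↔ Q) ↔ P) ↔ (T ⊕ Q))) = True ↔ True = True
((S ↔ Q) → Q) ⊕ (((S ∨ T) ↔ T) ↔ ¬(((P → T) ↔ (U ↔ P)) ↔ (((S ↔ Q) ↔ P) ↔ (T ⊕ Q)))) = True ⊕ True = False

False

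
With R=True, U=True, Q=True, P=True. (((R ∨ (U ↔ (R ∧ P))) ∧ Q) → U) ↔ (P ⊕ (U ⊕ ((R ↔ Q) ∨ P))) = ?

Substituting R=True, U=True, Q=True, P=True:
R ∧ P = True ∧ True = True
U ↔ (R ∧ P) = True ↔ True = True
R ∨ (U ↔ (R ∧ P)) = True ∨ True = True
(R ∨ (U ↔ (R ∧ P))) ∧ Q = True ∧ True = True
((R ∨ (U ↔ (R ∧ P))) ∧ Q) → U = True → True = True
R ↔ Q = True ↔ True = True
(R ↔ Q) ∨ P = True ∨ True = True
U ⊕ ((R ↔ Q) ∨ P) = True ⊕ True = False
P ⊕ (U ⊕ ((R ↔ Q) ∨ P)) = True ⊕ False = True
(((R ∨ (U ↔ (R ∧ P))) ∧ Q) → U) ↔ (P ⊕ (U ⊕ ((R ↔ Q) ∨ P))) = True ↔ True = True

True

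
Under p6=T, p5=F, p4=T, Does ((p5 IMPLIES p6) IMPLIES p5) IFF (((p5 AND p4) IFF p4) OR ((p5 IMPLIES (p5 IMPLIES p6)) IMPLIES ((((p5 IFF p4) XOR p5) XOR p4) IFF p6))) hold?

p5 IMPLIES p6 = F IMPLIES T = T
(p5 IMPLIES p6) IMPLIES p5 = T IMPLIES F = F
p5 AND p4 = F AND T = F
(p5 AND p4) IFF p4 = F IFF T = F
p5 IMPLIES p6 = F IMPLIES T = T
p5 IMPLIES (p5 IMPLIES p6) = F IMPLIES T = T
p5 IFF p4 = F IFF T = F
(p5 IFF p4) XOR p5 = F XOR F = F
((p5 IFF p4) XOR p5) XOR p4 = F XOR T = T
(((p5 IFF p4) XOR p5) XOR p4) IFF p6 = T IFF T = T
(p5 IMPLIES (p5 IMPLIES p6)) IMPLIES ((((p5 IFF p4) XOR p5) XOR p4) IFF p6) = T IMPLIES T = T
((p5 AND p4) IFF p4) OR ((p5 IMPLIES (p5 IMPLIES p6)) IMPLIES ((((p5 IFF p4) XOR p5) XOR p4) IFF p6)) = F OR T = T
((p5 IMPLIES p6) IMPLIES p5) IFF (((p5 AND p4) IFF p4) OR ((p5 IMPLIES (p5 IMPLIES p6)) IMPLIES ((((p5 IFF p4) XOR p5) XOR p4) IFF p6))) = F IFF T = F

F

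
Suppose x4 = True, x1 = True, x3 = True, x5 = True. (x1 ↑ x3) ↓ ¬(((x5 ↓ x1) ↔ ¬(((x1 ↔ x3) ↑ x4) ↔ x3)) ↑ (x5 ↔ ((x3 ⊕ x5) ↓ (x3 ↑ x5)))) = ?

True

x1 ↑ x3 = True ↑ True = False
x5 ↓ x1 = True ↓ True = False
x1 ↔ x3 = True ↔ True = True
(x1 ↔ x3) ↑ x4 = True ↑ True = False
((x1 ↔ x3) ↑ x4) ↔ x3 = False ↔ True = False
¬(((x1 ↔ x3) ↑ x4) ↔ x3) = ¬False = True
(x5 ↓ x1) ↔ ¬(((x1 ↔ x3) ↑ x4) ↔ x3) = False ↔ True = False
x3 ⊕ x5 = True ⊕ True = False
x3 ↑ x5 = True ↑ True = False
(x3 ⊕ x5) ↓ (x3 ↑ x5) = False ↓ False = True
x5 ↔ ((x3 ⊕ x5) ↓ (x3 ↑ x5)) = True ↔ True = True
((x5 ↓ x1) ↔ ¬(((x1 ↔ x3) ↑ x4) ↔ x3)) ↑ (x5 ↔ ((x3 ⊕ x5) ↓ (x3 ↑ x5))) = False ↑ True = True
¬(((x5 ↓ x1) ↔ ¬(((x1 ↔ x3) ↑ x4) ↔ x3)) ↑ (x5 ↔ ((x3 ⊕ x5) ↓ (x3 ↑ x5)))) = ¬True = False
(x1 ↑ x3) ↓ ¬(((x5 ↓ x1) ↔ ¬(((x1 ↔ x3) ↑ x4) ↔ x3)) ↑ (x5 ↔ ((x3 ⊕ x5) ↓ (x3 ↑ x5)))) = False ↓ False = True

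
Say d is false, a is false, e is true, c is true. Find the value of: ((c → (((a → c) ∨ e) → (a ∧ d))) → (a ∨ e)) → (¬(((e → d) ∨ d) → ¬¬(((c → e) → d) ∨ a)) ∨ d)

a → c = F → T = T
(a → c) ∨ e = T ∨ T = T
a ∧ d = F ∧ F = F
((a → c) ∨ e) → (a ∧ d) = T → F = F
c → (((a → c) ∨ e) → (a ∧ d)) = T → F = F
a ∨ e = F ∨ T = T
(c → (((a → c) ∨ e) → (a ∧ d))) → (a ∨ e) = F → T = T
e → d = T → F = F
(e → d) ∨ d = F ∨ F = F
c → e = T → T = T
(c → e) → d = T → F = F
((c → e) → d) ∨ a = F ∨ F = F
¬(((c → e) → d) ∨ a) = ¬F = T
¬¬(((c → e) → d) ∨ a) = ¬T = F
((e → d) ∨ d) → ¬¬(((c → e) → d) ∨ a) = F → F = T
¬(((e → d) ∨ d) → ¬¬(((c → e) → d) ∨ a)) = ¬T = F
¬(((e → d) ∨ d) → ¬¬(((c → e) → d) ∨ a)) ∨ d = F ∨ F = F
((c → (((a → c) ∨ e) → (a ∧ d))) → (a ∨ e)) → (¬(((e → d) ∨ d) → ¬¬(((c → e) → d) ∨ a)) ∨ d) = T → F = F

F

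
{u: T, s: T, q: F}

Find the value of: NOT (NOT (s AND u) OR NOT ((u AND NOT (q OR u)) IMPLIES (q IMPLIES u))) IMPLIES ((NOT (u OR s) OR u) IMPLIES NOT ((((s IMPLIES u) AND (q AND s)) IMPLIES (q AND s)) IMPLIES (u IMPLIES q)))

s AND u = T AND T = T
NOT (s AND u) = NOT T = F
q OR u = F OR T = T
NOT (q OR u) = NOT T = F
u AND NOT (q OR u) = T AND F = F
q IMPLIES u = F IMPLIES T = T
(u AND NOT (q OR u)) IMPLIES (q IMPLIES u) = F IMPLIES T = T
NOT ((u AND NOT (q OR u)) IMPLIES (q IMPLIES u)) = NOT T = F
NOT (s AND u) OR NOT ((u AND NOT (q OR u)) IMPLIES (q IMPLIES u)) = F OR F = F
NOT (NOT (s AND u) OR NOT ((u AND NOT (q OR u)) IMPLIES (q IMPLIES u))) = NOT F = T
u OR s = T OR T = T
NOT (u OR s) = NOT T = F
NOT (u OR s) OR u = F OR T = T
s IMPLIES u = T IMPLIES T = T
q AND s = F AND T = F
(s IMPLIES u) AND (q AND s) = T AND F = F
q AND s = F AND T = F
((s IMPLIES u) AND (q AND s)) IMPLIES (q AND s) = F IMPLIES F = T
u IMPLIES q = T IMPLIES F = F
(((s IMPLIES u) AND (q AND s)) IMPLIES (q AND s)) IMPLIES (u IMPLIES q) = T IMPLIES F = F
NOT ((((s IMPLIES u) AND (q AND s)) IMPLIES (q AND s)) IMPLIES (u IMPLIES q)) = NOT F = T
(NOT (u OR s) OR u) IMPLIES NOT ((((s IMPLIES u) AND (q AND s)) IMPLIES (q AND s)) IMPLIES (u IMPLIES q)) = T IMPLIES T = T
NOT (NOT (s AND u) OR NOT ((u AND NOT (q OR u)) IMPLIES (q IMPLIES u))) IMPLIES ((NOT (u OR s) OR u) IMPLIES NOT ((((s IMPLIES u) AND (q AND s)) IMPLIES (q AND s)) IMPLIES (u IMPLIES q))) = T IMPLIES T = T

T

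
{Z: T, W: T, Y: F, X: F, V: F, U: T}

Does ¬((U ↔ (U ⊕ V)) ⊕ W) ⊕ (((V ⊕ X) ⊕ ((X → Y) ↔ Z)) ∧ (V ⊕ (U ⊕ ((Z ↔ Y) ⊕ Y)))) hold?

U ⊕ V = T ⊕ F = T
U ↔ (U ⊕ V) = T ↔ T = T
(U ↔ (U ⊕ V)) ⊕ W = T ⊕ T = F
¬((U ↔ (U ⊕ V)) ⊕ W) = ¬F = T
V ⊕ X = F ⊕ F = F
X → Y = F → F = T
(X → Y) ↔ Z = T ↔ T = T
(V ⊕ X) ⊕ ((X → Y) ↔ Z) = F ⊕ T = T
Z ↔ Y = T ↔ F = F
(Z ↔ Y) ⊕ Y = F ⊕ F = F
U ⊕ ((Z ↔ Y) ⊕ Y) = T ⊕ F = T
V ⊕ (U ⊕ ((Z ↔ Y) ⊕ Y)) = F ⊕ T = T
((V ⊕ X) ⊕ ((X → Y) ↔ Z)) ∧ (V ⊕ (U ⊕ ((Z ↔ Y) ⊕ Y))) = T ∧ T = T
¬((U ↔ (U ⊕ V)) ⊕ W) ⊕ (((V ⊕ X) ⊕ ((X → Y) ↔ Z)) ∧ (V ⊕ (U ⊕ ((Z ↔ Y) ⊕ Y)))) = T ⊕ T = F

F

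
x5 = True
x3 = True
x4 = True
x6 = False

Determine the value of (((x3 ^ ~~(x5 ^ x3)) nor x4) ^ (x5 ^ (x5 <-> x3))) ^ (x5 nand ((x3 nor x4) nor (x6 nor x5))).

x5 ^ x3 = True ^ True = False
~(x5 ^ x3) = ~False = True
~~(x5 ^ x3) = ~True = False
x3 ^ ~~(x5 ^ x3) = True ^ False = True
(x3 ^ ~~(x5 ^ x3)) nor x4 = True nor True = False
x5 <-> x3 = True <-> True = True
x5 ^ (x5 <-> x3) = True ^ True = False
((x3 ^ ~~(x5 ^ x3)) nor x4) ^ (x5 ^ (x5 <-> x3)) = False ^ False = False
x3 nor x4 = True nor True = False
x6 nor x5 = False nor True = False
(x3 nor x4) nor (x6 nor x5) = False nor False = True
x5 nand ((x3 nor x4) nor (x6 nor x5)) = True nand True = False
(((x3 ^ ~~(x5 ^ x3)) nor x4) ^ (x5 ^ (x5 <-> x3))) ^ (x5 nand ((x3 nor x4) nor (x6 nor x5))) = False ^ False = False

False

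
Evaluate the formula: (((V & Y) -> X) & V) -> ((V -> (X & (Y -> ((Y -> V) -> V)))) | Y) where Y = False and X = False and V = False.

V & Y = False & False = False
(V & Y) -> X = False -> False = True
((V & Y) -> X) & V = True & False = False
Y -> V = False -> False = True
(Y -> V) -> V = True -> False = False
Y -> ((Y -> V) -> V) = False -> False = True
X & (Y -> ((Y -> V) -> V)) = False & True = False
V -> (X & (Y -> ((Y -> V) -> V))) = False -> False = True
(V -> (X & (Y -> ((Y -> V) -> V)))) | Y = True | False = True
(((V & Y) -> X) & V) -> ((V -> (X & (Y -> ((Y -> V) -> V)))) | Y) = False -> True = True

True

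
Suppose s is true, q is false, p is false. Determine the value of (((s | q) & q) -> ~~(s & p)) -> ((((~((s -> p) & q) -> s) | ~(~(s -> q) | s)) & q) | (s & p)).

0

s | q = 1 | 0 = 1
(s | q) & q = 1 & 0 = 0
s & p = 1 & 0 = 0
~(s & p) = ~0 = 1
~~(s & p) = ~1 = 0
((s | q) & q) -> ~~(s & p) = 0 -> 0 = 1
s -> p = 1 -> 0 = 0
(s -> p) & q = 0 & 0 = 0
~((s -> p) & q) = ~0 = 1
~((s -> p) & q) -> s = 1 -> 1 = 1
s -> q = 1 -> 0 = 0
~(s -> q) = ~0 = 1
~(s -> q) | s = 1 | 1 = 1
~(~(s -> q) | s) = ~1 = 0
(~((s -> p) & q) -> s) | ~(~(s -> q) | s) = 1 | 0 = 1
((~((s -> p) & q) -> s) | ~(~(s -> q) | s)) & q = 1 & 0 = 0
s & p = 1 & 0 = 0
(((~((s -> p) & q) -> s) | ~(~(s -> q) | s)) & q) | (s & p) = 0 | 0 = 0
(((s | q) & q) -> ~~(s & p)) -> ((((~((s -> p) & q) -> s) | ~(~(s -> q) | s)) & q) | (s & p)) = 1 -> 0 = 0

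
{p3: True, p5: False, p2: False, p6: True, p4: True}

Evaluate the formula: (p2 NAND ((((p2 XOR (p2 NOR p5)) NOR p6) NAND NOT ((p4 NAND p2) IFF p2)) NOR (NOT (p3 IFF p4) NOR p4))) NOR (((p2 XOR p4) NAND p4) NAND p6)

p2 NOR p5 = False NOR False = True
p2 XOR (p2 NOR p5) = False XOR True = True
(p2 XOR (p2 NOR p5)) NOR p6 = True NOR True = False
p4 NAND p2 = True NAND False = True
(p4 NAND p2) IFF p2 = True IFF False = False
NOT ((p4 NAND p2) IFF p2) = NOT False = True
((p2 XOR (p2 NOR p5)) NOR p6) NAND NOT ((p4 NAND p2) IFF p2) = False NAND True = True
p3 IFF p4 = True IFF True = True
NOT (p3 IFF p4) = NOT True = False
NOT (p3 IFF p4) NOR p4 = False NOR True = False
(((p2 XOR (p2 NOR p5)) NOR p6) NAND NOT ((p4 NAND p2) IFF p2)) NOR (NOT (p3 IFF p4) NOR p4) = True NOR False = False
p2 NAND ((((p2 XOR (p2 NOR p5)) NOR p6) NAND NOT ((p4 NAND p2) IFF p2)) NOR (NOT (p3 IFF p4) NOR p4)) = False NAND False = True
p2 XOR p4 = False XOR True = True
(p2 XOR p4) NAND p4 = True NAND True = False
((p2 XOR p4) NAND p4) NAND p6 = False NAND True = True
(p2 NAND ((((p2 XOR (p2 NOR p5)) NOR p6) NAND NOT ((p4 NAND p2) IFF p2)) NOR (NOT (p3 IFF p4) NOR p4))) NOR (((p2 XOR p4) NAND p4) NAND p6) = True NOR True = False

False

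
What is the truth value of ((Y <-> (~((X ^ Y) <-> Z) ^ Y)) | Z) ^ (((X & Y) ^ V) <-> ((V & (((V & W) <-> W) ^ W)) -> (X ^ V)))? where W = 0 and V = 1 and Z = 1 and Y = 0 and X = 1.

X ^ Y = 1 ^ 0 = 1
(X ^ Y) <-> Z = 1 <-> 1 = 1
~((X ^ Y) <-> Z) = ~1 = 0
~((X ^ Y) <-> Z) ^ Y = 0 ^ 0 = 0
Y <-> (~((X ^ Y) <-> Z) ^ Y) = 0 <-> 0 = 1
(Y <-> (~((X ^ Y) <-> Z) ^ Y)) | Z = 1 | 1 = 1
X & Y = 1 & 0 = 0
(X & Y) ^ V = 0 ^ 1 = 1
V & W = 1 & 0 = 0
(V & W) <-> W = 0 <-> 0 = 1
((V & W) <-> W) ^ W = 1 ^ 0 = 1
V & (((V & W) <-> W) ^ W) = 1 & 1 = 1
X ^ V = 1 ^ 1 = 0
(V & (((V & W) <-> W) ^ W)) -> (X ^ V) = 1 -> 0 = 0
((X & Y) ^ V) <-> ((V & (((V & W) <-> W) ^ W)) -> (X ^ V)) = 1 <-> 0 = 0
((Y <-> (~((X ^ Y) <-> Z) ^ Y)) | Z) ^ (((X & Y) ^ V) <-> ((V & (((V & W) <-> W) ^ W)) -> (X ^ V))) = 1 ^ 0 = 1

1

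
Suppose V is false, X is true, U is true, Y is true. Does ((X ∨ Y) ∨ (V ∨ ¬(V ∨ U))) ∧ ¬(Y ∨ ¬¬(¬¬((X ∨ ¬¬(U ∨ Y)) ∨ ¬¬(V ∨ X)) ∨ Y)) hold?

F

X ∨ Y = T ∨ T = T
V ∨ U = F ∨ T = T
¬(V ∨ U) = ¬T = F
V ∨ ¬(V ∨ U) = F ∨ F = F
(X ∨ Y) ∨ (V ∨ ¬(V ∨ U)) = T ∨ F = T
U ∨ Y = T ∨ T = T
¬(U ∨ Y) = ¬T = F
¬¬(U ∨ Y) = ¬F = T
X ∨ ¬¬(U ∨ Y) = T ∨ T = T
V ∨ X = F ∨ T = T
¬(V ∨ X) = ¬T = F
¬¬(V ∨ X) = ¬F = T
(X ∨ ¬¬(U ∨ Y)) ∨ ¬¬(V ∨ X) = T ∨ T = T
¬((X ∨ ¬¬(U ∨ Y)) ∨ ¬¬(V ∨ X)) = ¬T = F
¬¬((X ∨ ¬¬(U ∨ Y)) ∨ ¬¬(V ∨ X)) = ¬F = T
¬¬((X ∨ ¬¬(U ∨ Y)) ∨ ¬¬(V ∨ X)) ∨ Y = T ∨ T = T
¬(¬¬((X ∨ ¬¬(U ∨ Y)) ∨ ¬¬(V ∨ X)) ∨ Y) = ¬T = F
¬¬(¬¬((X ∨ ¬¬(U ∨ Y)) ∨ ¬¬(V ∨ X)) ∨ Y) = ¬F = T
Y ∨ ¬¬(¬¬((X ∨ ¬¬(U ∨ Y)) ∨ ¬¬(V ∨ X)) ∨ Y) = T ∨ T = T
¬(Y ∨ ¬¬(¬¬((X ∨ ¬¬(U ∨ Y)) ∨ ¬¬(V ∨ X)) ∨ Y)) = ¬T = F
((X ∨ Y) ∨ (V ∨ ¬(V ∨ U))) ∧ ¬(Y ∨ ¬¬(¬¬((X ∨ ¬¬(U ∨ Y)) ∨ ¬¬(V ∨ X)) ∨ Y)) = T ∧ F = F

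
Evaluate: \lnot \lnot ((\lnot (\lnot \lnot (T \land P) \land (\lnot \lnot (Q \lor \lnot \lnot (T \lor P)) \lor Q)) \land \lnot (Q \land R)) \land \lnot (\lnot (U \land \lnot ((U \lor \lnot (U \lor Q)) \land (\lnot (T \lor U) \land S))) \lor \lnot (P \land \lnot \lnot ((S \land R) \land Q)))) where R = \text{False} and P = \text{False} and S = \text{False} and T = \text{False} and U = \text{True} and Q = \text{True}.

\text{False}

T \land P = \text{False} \land \text{False} = \text{False}
\lnot (T \land P) = \lnot \text{False} = \text{True}
\lnot \lnot (T \land P) = \lnot \text{True} = \text{False}
T \lor P = \text{False} \lor \text{False} = \text{False}
\lnot (T \lor P) = \lnot \text{False} = \text{True}
\lnot \lnot (T \lor P) = \lnot \text{True} = \text{False}
Q \lor \lnot \lnot (T \lor P) = \text{True} \lor \text{False} = \text{True}
\lnot (Q \lor \lnot \lnot (T \lor P)) = \lnot \text{True} = \text{False}
\lnot \lnot (Q \lor \lnot \lnot (T \lor P)) = \lnot \text{False} = \text{True}
\lnot \lnot (Q \lor \lnot \lnot (T \lor P)) \lor Q = \text{True} \lor \text{True} = \text{True}
\lnot \lnot (T \land P) \land (\lnot \lnot (Q \lor \lnot \lnot (T \lor P)) \lor Q) = \text{False} \land \text{True} = \text{False}
\lnot (\lnot \lnot (T \land P) \land (\lnot \lnot (Q \lor \lnot \lnot (T \lor P)) \lor Q)) = \lnot \text{False} = \text{True}
Q \land R = \text{True} \land \text{False} = \text{False}
\lnot (Q \land R) = \lnot \text{False} = \text{True}
\lnot (\lnot \lnot (T \land P) \land (\lnot \lnot (Q \lor \lnot \lnot (T \lor P)) \lor Q)) \land \lnot (Q \land R) = \text{True} \land \text{True} = \text{True}
U \lor Q = \text{True} \lor \text{True} = \text{True}
\lnot (U \lor Q) = \lnot \text{True} = \text{False}
U \lor \lnot (U \lor Q) = \text{True} \lor \text{False} = \text{True}
T \lor U = \text{False} \lor \text{True} = \text{True}
\lnot (T \lor U) = \lnot \text{True} = \text{False}
\lnot (T \lor U) \land S = \text{False} \land \text{False} = \text{False}
(U \lor \lnot (U \lor Q)) \land (\lnot (T \lor U) \land S) = \text{True} \land \text{False} = \text{False}
\lnot ((U \lor \lnot (U \lor Q)) \land (\lnot (T \lor U) \land S)) = \lnot \text{False} = \text{True}
U \land \lnot ((U \lor \lnot (U \lor Q)) \land (\lnot (T \lor U) \land S)) = \text{True} \land \text{True} = \text{True}
\lnot (U \land \lnot ((U \lor \lnot (U \lor Q)) \land (\lnot (T \lor U) \land S))) = \lnot \text{True} = \text{False}
S \land R = \text{False} \land \text{False} = \text{False}
(S \land R) \land Q = \text{False} \land \text{True} = \text{False}
\lnot ((S \land R) \land Q) = \lnot \text{False} = \text{True}
\lnot \lnot ((S \land R) \land Q) = \lnot \text{True} = \text{False}
P \land \lnot \lnot ((S \land R) \land Q) = \text{False} \land \text{False} = \text{False}
\lnot (P \land \lnot \lnot ((S \land R) \land Q)) = \lnot \text{False} = \text{True}
\lnot (U \land \lnot ((U \lor \lnot (U \lor Q)) \land (\lnot (T \lor U) \land S))) \lor \lnot (P \land \lnot \lnot ((S \land R) \land Q)) = \text{False} \lor \text{True} = \text{True}
\lnot (\lnot (U \land \lnot ((U \lor \lnot (U \lor Q)) \land (\lnot (T \lor U) \land S))) \lor \lnot (P \land \lnot \lnot ((S \land R) \land Q))) = \lnot \text{True} = \text{False}
(\lnot (\lnot \lnot (T \land P) \land (\lnot \lnot (Q \lor \lnot \lnot (T \lor P)) \lor Q)) \land \lnot (Q \land R)) \land \lnot (\lnot (U \land \lnot ((U \lor \lnot (U \lor Q)) \land (\lnot (T \lor U) \land S))) \lor \lnot (P \land \lnot \lnot ((S \land R) \land Q))) = \text{True} \land \text{False} = \text{False}
\lnot ((\lnot (\lnot \lnot (T \land P) \land (\lnot \lnot (Q \lor \lnot \lnot (T \lor P)) \lor Q)) \land \lnot (Q \land R)) \land \lnot (\lnot (U \land \lnot ((U \lor \lnot (U \lor Q)) \land (\lnot (T \lor U) \land S))) \lor \lnot (P \land \lnot \lnot ((S \land R) \land Q)))) = \lnot \text{False} = \text{True}
\lnot \lnot ((\lnot (\lnot \lnot (T \land P) \land (\lnot \lnot (Q \lor \lnot \lnot (T \lor P)) \lor Q)) \land \lnot (Q \land R)) \land \lnot (\lnot (U \land \lnot ((U \lor \lnot (U \lor Q)) \land (\lnot (T \lor U) \land S))) \lor \lnot (P \land \lnot \lnot ((S \land R) \land Q)))) = \lnot \text{True} = \text{False}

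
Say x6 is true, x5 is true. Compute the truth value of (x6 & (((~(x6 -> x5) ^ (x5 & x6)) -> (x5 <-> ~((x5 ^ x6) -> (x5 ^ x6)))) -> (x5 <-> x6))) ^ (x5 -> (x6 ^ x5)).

1

x6 -> x5 = 1 -> 1 = 1
~(x6 -> x5) = ~1 = 0
x5 & x6 = 1 & 1 = 1
~(x6 -> x5) ^ (x5 & x6) = 0 ^ 1 = 1
x5 ^ x6 = 1 ^ 1 = 0
x5 ^ x6 = 1 ^ 1 = 0
(x5 ^ x6) -> (x5 ^ x6) = 0 -> 0 = 1
~((x5 ^ x6) -> (x5 ^ x6)) = ~1 = 0
x5 <-> ~((x5 ^ x6) -> (x5 ^ x6)) = 1 <-> 0 = 0
(~(x6 -> x5) ^ (x5 & x6)) -> (x5 <-> ~((x5 ^ x6) -> (x5 ^ x6))) = 1 -> 0 = 0
x5 <-> x6 = 1 <-> 1 = 1
((~(x6 -> x5) ^ (x5 & x6)) -> (x5 <-> ~((x5 ^ x6) -> (x5 ^ x6)))) -> (x5 <-> x6) = 0 -> 1 = 1
x6 & (((~(x6 -> x5) ^ (x5 & x6)) -> (x5 <-> ~((x5 ^ x6) -> (x5 ^ x6)))) -> (x5 <-> x6)) = 1 & 1 = 1
x6 ^ x5 = 1 ^ 1 = 0
x5 -> (x6 ^ x5) = 1 -> 0 = 0
(x6 & (((~(x6 -> x5) ^ (x5 & x6)) -> (x5 <-> ~((x5 ^ x6) -> (x5 ^ x6)))) -> (x5 <-> x6))) ^ (x5 -> (x6 ^ x5)) = 1 ^ 0 = 1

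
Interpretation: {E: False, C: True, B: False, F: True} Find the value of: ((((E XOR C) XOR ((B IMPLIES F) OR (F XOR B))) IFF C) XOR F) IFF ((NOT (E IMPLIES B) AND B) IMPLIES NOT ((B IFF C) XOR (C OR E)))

E XOR C = False XOR True = True
B IMPLIES F = False IMPLIES True = True
F XOR B = True XOR False = True
(B IMPLIES F) OR (F XOR B) = True OR True = True
(E XOR C) XOR ((B IMPLIES F) OR (F XOR B)) = True XOR True = False
((E XOR C) XOR ((B IMPLIES F) OR (F XOR B))) IFF C = False IFF True = False
(((E XOR C) XOR ((B IMPLIES F) OR (F XOR B))) IFF C) XOR F = False XOR True = True
E IMPLIES B = False IMPLIES False = True
NOT (E IMPLIES B) = NOT True = False
NOT (E IMPLIES B) AND B = False AND False = False
B IFF C = False IFF True = False
C OR E = True OR False = True
(B IFF C) XOR (C OR E) = False XOR True = True
NOT ((B IFF C) XOR (C OR E)) = NOT True = False
(NOT (E IMPLIES B) AND B) IMPLIES NOT ((B IFF C) XOR (C OR E)) = False IMPLIES False = True
((((E XOR C) XOR ((B IMPLIES F) OR (F XOR B))) IFF C) XOR F) IFF ((NOT (E IMPLIES B) AND B) IMPLIES NOT ((B IFF C) XOR (C OR E))) = True IFF True = True

True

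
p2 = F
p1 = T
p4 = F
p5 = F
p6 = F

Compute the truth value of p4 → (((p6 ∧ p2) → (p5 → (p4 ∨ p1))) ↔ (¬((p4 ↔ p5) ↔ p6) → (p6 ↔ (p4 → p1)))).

p6 ∧ p2 = F ∧ F = F
p4 ∨ p1 = F ∨ T = T
p5 → (p4 ∨ p1) = F → T = T
(p6 ∧ p2) → (p5 → (p4 ∨ p1)) = F → T = T
p4 ↔ p5 = F ↔ F = T
(p4 ↔ p5) ↔ p6 = T ↔ F = F
¬((p4 ↔ p5) ↔ p6) = ¬F = T
p4 → p1 = F → T = T
p6 ↔ (p4 → p1) = F ↔ T = F
¬((p4 ↔ p5) ↔ p6) → (p6 ↔ (p4 → p1)) = T → F = F
((p6 ∧ p2) → (p5 → (p4 ∨ p1))) ↔ (¬((p4 ↔ p5) ↔ p6) → (p6 ↔ (p4 → p1))) = T ↔ F = F
p4 → (((p6 ∧ p2) → (p5 → (p4 ∨ p1))) ↔ (¬((p4 ↔ p5) ↔ p6) → (p6 ↔ (p4 → p1)))) = F → F = T

T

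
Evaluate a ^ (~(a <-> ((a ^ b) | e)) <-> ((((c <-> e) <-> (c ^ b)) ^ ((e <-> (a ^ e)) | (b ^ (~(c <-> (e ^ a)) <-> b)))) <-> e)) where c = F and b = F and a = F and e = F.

T

a ^ b = F ^ F = F
(a ^ b) | e = F | F = F
a <-> ((a ^ b) | e) = F <-> F = T
~(a <-> ((a ^ b) | e)) = ~T = F
c <-> e = F <-> F = T
c ^ b = F ^ F = F
(c <-> e) <-> (c ^ b) = T <-> F = F
a ^ e = F ^ F = F
e <-> (a ^ e) = F <-> F = T
e ^ a = F ^ F = F
c <-> (e ^ a) = F <-> F = T
~(c <-> (e ^ a)) = ~T = F
~(c <-> (e ^ a)) <-> b = F <-> F = T
b ^ (~(c <-> (e ^ a)) <-> b) = F ^ T = T
(e <-> (a ^ e)) | (b ^ (~(c <-> (e ^ a)) <-> b)) = T | T = T
((c <-> e) <-> (c ^ b)) ^ ((e <-> (a ^ e)) | (b ^ (~(c <-> (e ^ a)) <-> b))) = F ^ T = T
(((c <-> e) <-> (c ^ b)) ^ ((e <-> (a ^ e)) | (b ^ (~(c <-> (e ^ a)) <-> b)))) <-> e = T <-> F = F
~(a <-> ((a ^ b) | e)) <-> ((((c <-> e) <-> (c ^ b)) ^ ((e <-> (a ^ e)) | (b ^ (~(c <-> (e ^ a)) <-> b)))) <-> e) = F <-> F = T
a ^ (~(a <-> ((a ^ b) | e)) <-> ((((c <-> e) <-> (c ^ b)) ^ ((e <-> (a ^ e)) | (b ^ (~(c <-> (e ^ a)) <-> b)))) <-> e)) = F ^ T = T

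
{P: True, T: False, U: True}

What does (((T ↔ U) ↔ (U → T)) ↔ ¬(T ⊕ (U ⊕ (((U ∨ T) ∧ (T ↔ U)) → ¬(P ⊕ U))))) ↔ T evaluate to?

False

T ↔ U = False ↔ True = False
U → T = True → False = False
(T ↔ U) ↔ (U → T) = False ↔ False = True
U ∨ T = True ∨ False = True
T ↔ U = False ↔ True = False
(U ∨ T) ∧ (T ↔ U) = True ∧ False = False
P ⊕ U = True ⊕ True = False
¬(P ⊕ U) = ¬False = True
((U ∨ T) ∧ (T ↔ U)) → ¬(P ⊕ U) = False → True = True
U ⊕ (((U ∨ T) ∧ (T ↔ U)) → ¬(P ⊕ U)) = True ⊕ True = False
T ⊕ (U ⊕ (((U ∨ T) ∧ (T ↔ U)) → ¬(P ⊕ U))) = False ⊕ False = False
¬(T ⊕ (U ⊕ (((U ∨ T) ∧ (T ↔ U)) → ¬(P ⊕ U)))) = ¬False = True
((T ↔ U) ↔ (U → T)) ↔ ¬(T ⊕ (U ⊕ (((U ∨ T) ∧ (T ↔ U)) → ¬(P ⊕ U)))) = True ↔ True = True
(((T ↔ U) ↔ (U → T)) ↔ ¬(T ⊕ (U ⊕ (((U ∨ T) ∧ (T ↔ U)) → ¬(P ⊕ U))))) ↔ T = True ↔ False = False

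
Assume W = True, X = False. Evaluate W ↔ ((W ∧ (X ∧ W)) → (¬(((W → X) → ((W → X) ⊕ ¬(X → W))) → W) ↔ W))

True

X ∧ W = False ∧ True = False
W ∧ (X ∧ W) = True ∧ False = False
W → X = True → False = False
W → X = True → False = False
X → W = False → True = True
¬(X → W) = ¬True = False
(W → X) ⊕ ¬(X → W) = False ⊕ False = False
(W → X) → ((W → X) ⊕ ¬(X → W)) = False → False = True
((W → X) → ((W → X) ⊕ ¬(X → W))) → W = True → True = True
¬(((W → X) → ((W → X) ⊕ ¬(X → W))) → W) = ¬True = False
¬(((W → X) → ((W → X) ⊕ ¬(X → W))) → W) ↔ W = False ↔ True = False
(W ∧ (X ∧ W)) → (¬(((W → X) → ((W → X) ⊕ ¬(X → W))) → W) ↔ W) = False → False = True
W ↔ ((W ∧ (X ∧ W)) → (¬(((W → X) → ((W → X) ⊕ ¬(X → W))) → W) ↔ W)) = True ↔ True = True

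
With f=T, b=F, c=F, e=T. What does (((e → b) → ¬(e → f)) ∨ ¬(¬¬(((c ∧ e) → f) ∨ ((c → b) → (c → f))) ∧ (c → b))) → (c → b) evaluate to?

T

e → b = T → F = F
e → f = T → T = T
¬(e → f) = ¬T = F
(e → b) → ¬(e → f) = F → F = T
c ∧ e = F ∧ T = F
(c ∧ e) → f = F → T = T
c → b = F → F = T
c → f = F → T = T
(c → b) → (c → f) = T → T = T
((c ∧ e) → f) ∨ ((c → b) → (c → f)) = T ∨ T = T
¬(((c ∧ e) → f) ∨ ((c → b) → (c → f))) = ¬T = F
¬¬(((c ∧ e) → f) ∨ ((c → b) → (c → f))) = ¬F = T
c → b = F → F = T
¬¬(((c ∧ e) → f) ∨ ((c → b) → (c → f))) ∧ (c → b) = T ∧ T = T
¬(¬¬(((c ∧ e) → f) ∨ ((c → b) → (c → f))) ∧ (c → b)) = ¬T = F
((e → b) → ¬(e → f)) ∨ ¬(¬¬(((c ∧ e) → f) ∨ ((c → b) → (c → f))) ∧ (c → b)) = T ∨ F = T
c → b = F → F = T
(((e → b) → ¬(e → f)) ∨ ¬(¬¬(((c ∧ e) → f) ∨ ((c → b) → (c → f))) ∧ (c → b))) → (c → b) = T → T = T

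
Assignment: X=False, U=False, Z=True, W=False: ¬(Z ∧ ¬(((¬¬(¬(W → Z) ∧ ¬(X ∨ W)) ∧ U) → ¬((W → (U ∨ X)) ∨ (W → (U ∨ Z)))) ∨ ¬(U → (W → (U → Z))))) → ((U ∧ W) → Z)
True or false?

W → Z = False → True = True
¬(W → Z) = ¬True = False
X ∨ W = False ∨ False = False
¬(X ∨ W) = ¬False = True
¬(W → Z) ∧ ¬(X ∨ W) = False ∧ True = False
¬(¬(W → Z) ∧ ¬(X ∨ W)) = ¬False = True
¬¬(¬(W → Z) ∧ ¬(X ∨ W)) = ¬True = False
¬¬(¬(W → Z) ∧ ¬(X ∨ W)) ∧ U = False ∧ False = False
U ∨ X = False ∨ False = False
W → (U ∨ X) = False → False = True
U ∨ Z = False ∨ True = True
W → (U ∨ Z) = False → True = True
(W → (U ∨ X)) ∨ (W → (U ∨ Z)) = True ∨ True = True
¬((W → (U ∨ X)) ∨ (W → (U ∨ Z))) = ¬True = False
(¬¬(¬(W → Z) ∧ ¬(X ∨ W)) ∧ U) → ¬((W → (U ∨ X)) ∨ (W → (U ∨ Z))) = False → False = True
U → Z = False → True = True
W → (U → Z) = False → True = True
U → (W → (U → Z)) = False → True = True
¬(U → (W → (U → Z))) = ¬True = False
((¬¬(¬(W → Z) ∧ ¬(X ∨ W)) ∧ U) → ¬((W → (U ∨ X)) ∨ (W → (U ∨ Z)))) ∨ ¬(U → (W → (U → Z))) = True ∨ False = True
¬(((¬¬(¬(W → Z) ∧ ¬(X ∨ W)) ∧ U) → ¬((W → (U ∨ X)) ∨ (W → (U ∨ Z)))) ∨ ¬(U → (W → (U → Z)))) = ¬True = False
Z ∧ ¬(((¬¬(¬(W → Z) ∧ ¬(X ∨ W)) ∧ U) → ¬((W → (U ∨ X)) ∨ (W → (U ∨ Z)))) ∨ ¬(U → (W → (U → Z)))) = True ∧ False = False
¬(Z ∧ ¬(((¬¬(¬(W → Z) ∧ ¬(X ∨ W)) ∧ U) → ¬((W → (U ∨ X)) ∨ (W → (U ∨ Z)))) ∨ ¬(U → (W → (U → Z))))) = ¬False = True
U ∧ W = False ∧ False = False
(U ∧ W) → Z = False → True = True
¬(Z ∧ ¬(((¬¬(¬(W → Z) ∧ ¬(X ∨ W)) ∧ U) → ¬((W → (U ∨ X)) ∨ (W → (U ∨ Z)))) ∨ ¬(U → (W → (U → Z))))) → ((U ∧ W) → Z) = True → True = True

True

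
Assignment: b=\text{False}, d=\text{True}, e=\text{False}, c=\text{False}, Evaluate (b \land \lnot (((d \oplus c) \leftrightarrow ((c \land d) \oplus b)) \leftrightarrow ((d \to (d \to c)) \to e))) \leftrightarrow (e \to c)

d \oplus c = \text{True} \oplus \text{False} = \text{True}
c \land d = \text{False} \land \text{True} = \text{False}
(c \land d) \oplus b = \text{False} \oplus \text{False} = \text{False}
(d \oplus c) \leftrightarrow ((c \land d) \oplus b) = \text{True} \leftrightarrow \text{False} = \text{False}
d \to c = \text{True} \to \text{False} = \text{False}
d \to (d \to c) = \text{True} \to \text{False} = \text{False}
(d \to (d \to c)) \to e = \text{False} \to \text{False} = \text{True}
((d \oplus c) \leftrightarrow ((c \land d) \oplus b)) \leftrightarrow ((d \to (d \to c)) \to e) = \text{False} \leftrightarrow \text{True} = \text{False}
\lnot (((d \oplus c) \leftrightarrow ((c \land d) \oplus b)) \leftrightarrow ((d \to (d \to c)) \to e)) = \lnot \text{False} = \text{True}
b \land \lnot (((d \oplus c) \leftrightarrow ((c \land d) \oplus b)) \leftrightarrow ((d \to (d \to c)) \to e)) = \text{False} \land \text{True} = \text{False}
e \to c = \text{False} \to \text{False} = \text{True}
(b \land \lnot (((d \oplus c) \leftrightarrow ((c \land d) \oplus b)) \leftrightarrow ((d \to (d \to c)) \to e))) \leftrightarrow (e \to c) = \text{False} \leftrightarrow \text{True} = \text{False}

\text{False}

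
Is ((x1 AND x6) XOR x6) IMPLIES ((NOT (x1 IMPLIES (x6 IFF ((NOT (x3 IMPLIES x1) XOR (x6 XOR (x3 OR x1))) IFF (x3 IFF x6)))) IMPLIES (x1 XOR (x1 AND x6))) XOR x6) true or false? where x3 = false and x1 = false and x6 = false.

true

x1 AND x6 = false AND false = false
(x1 AND x6) XOR x6 = false XOR false = false
x3 IMPLIES x1 = false IMPLIES false = true
NOT (x3 IMPLIES x1) = NOT true = false
x3 OR x1 = false OR false = false
x6 XOR (x3 OR x1) = false XOR false = false
NOT (x3 IMPLIES x1) XOR (x6 XOR (x3 OR x1)) = false XOR false = false
x3 IFF x6 = false IFF false = true
(NOT (x3 IMPLIES x1) XOR (x6 XOR (x3 OR x1))) IFF (x3 IFF x6) = false IFF true = false
x6 IFF ((NOT (x3 IMPLIES x1) XOR (x6 XOR (x3 OR x1))) IFF (x3 IFF x6)) = false IFF false = true
x1 IMPLIES (x6 IFF ((NOT (x3 IMPLIES x1) XOR (x6 XOR (x3 OR x1))) IFF (x3 IFF x6))) = false IMPLIES true = true
NOT (x1 IMPLIES (x6 IFF ((NOT (x3 IMPLIES x1) XOR (x6 XOR (x3 OR x1))) IFF (x3 IFF x6)))) = NOT true = false
x1 AND x6 = false AND false = false
x1 XOR (x1 AND x6) = false XOR false = false
NOT (x1 IMPLIES (x6 IFF ((NOT (x3 IMPLIES x1) XOR (x6 XOR (x3 OR x1))) IFF (x3 IFF x6)))) IMPLIES (x1 XOR (x1 AND x6)) = false IMPLIES false = true
(NOT (x1 IMPLIES (x6 IFF ((NOT (x3 IMPLIES x1) XOR (x6 XOR (x3 OR x1))) IFF (x3 IFF x6)))) IMPLIES (x1 XOR (x1 AND x6))) XOR x6 = true XOR false = true
((x1 AND x6) XOR x6) IMPLIES ((NOT (x1 IMPLIES (x6 IFF ((NOT (x3 IMPLIES x1) XOR (x6 XOR (x3 OR x1))) IFF (x3 IFF x6)))) IMPLIES (x1 XOR (x1 AND x6))) XOR x6) = false IMPLIES true = true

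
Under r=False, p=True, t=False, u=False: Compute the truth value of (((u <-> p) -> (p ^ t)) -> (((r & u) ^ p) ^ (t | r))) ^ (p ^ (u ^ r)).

u <-> p = False <-> True = False
p ^ t = True ^ False = True
(u <-> p) -> (p ^ t) = False -> True = True
r & u = False & False = False
(r & u) ^ p = False ^ True = True
t | r = False | False = False
((r & u) ^ p) ^ (t | r) = True ^ False = True
((u <-> p) -> (p ^ t)) -> (((r & u) ^ p) ^ (t | r)) = True -> True = True
u ^ r = False ^ False = False
p ^ (u ^ r) = True ^ False = True
(((u <-> p) -> (p ^ t)) -> (((r & u) ^ p) ^ (t | r))) ^ (p ^ (u ^ r)) = True ^ True = False

False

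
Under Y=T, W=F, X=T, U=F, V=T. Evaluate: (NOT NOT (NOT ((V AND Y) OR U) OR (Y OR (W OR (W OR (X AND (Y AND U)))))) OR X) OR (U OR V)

T

Substituting Y=T, W=F, X=T, U=F, V=T:
V AND Y = T AND T = T
(V AND Y) OR U = T OR F = T
NOT ((V AND Y) OR U) = NOT T = F
Y AND U = T AND F = F
X AND (Y AND U) = T AND F = F
W OR (X AND (Y AND U)) = F OR F = F
W OR (W OR (X AND (Y AND U))) = F OR F = F
Y OR (W OR (W OR (X AND (Y AND U)))) = T OR F = T
NOT ((V AND Y) OR U) OR (Y OR (W OR (W OR (X AND (Y AND U))))) = F OR T = T
NOT (NOT ((V AND Y) OR U) OR (Y OR (W OR (W OR (X AND (Y AND U)))))) = NOT T = F
NOT NOT (NOT ((V AND Y) OR U) OR (Y OR (W OR (W OR (X AND (Y AND U)))))) = NOT F = T
NOT NOT (NOT ((V AND Y) OR U) OR (Y OR (W OR (W OR (X AND (Y AND U)))))) OR X = T OR T = T
U OR V = F OR T = T
(NOT NOT (NOT ((V AND Y) OR U) OR (Y OR (W OR (W OR (X AND (Y AND U)))))) OR X) OR (U OR V) = T OR T = T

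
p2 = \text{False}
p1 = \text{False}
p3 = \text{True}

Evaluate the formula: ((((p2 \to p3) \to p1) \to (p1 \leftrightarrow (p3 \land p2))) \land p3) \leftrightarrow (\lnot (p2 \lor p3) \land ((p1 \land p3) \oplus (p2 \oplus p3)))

\text{False}

Substituting p2=\text{False}, p1=\text{False}, p3=\text{True}:
p2 \to p3 = \text{False} \to \text{True} = \text{True}
(p2 \to p3) \to p1 = \text{True} \to \text{False} = \text{False}
p3 \land p2 = \text{True} \land \text{False} = \text{False}
p1 \leftrightarrow (p3 \land p2) = \text{False} \leftrightarrow \text{False} = \text{True}
((p2 \to p3) \to p1) \to (p1 \leftrightarrow (p3 \land p2)) = \text{False} \to \text{True} = \text{True}
(((p2 \to p3) \to p1) \to (p1 \leftrightarrow (p3 \land p2))) \land p3 = \text{True} \land \text{True} = \text{True}
p2 \lor p3 = \text{False} \lor \text{True} = \text{True}
\lnot (p2 \lor p3) = \lnot \text{True} = \text{False}
p1 \land p3 = \text{False} \land \text{True} = \text{False}
p2 \oplus p3 = \text{False} \oplus \text{True} = \text{True}
(p1 \land p3) \oplus (p2 \oplus p3) = \text{False} \oplus \text{True} = \text{True}
\lnot (p2 \lor p3) \land ((p1 \land p3) \oplus (p2 \oplus p3)) = \text{False} \land \text{True} = \text{False}
((((p2 \to p3) \to p1) \to (p1 \leftrightarrow (p3 \land p2))) \land p3) \leftrightarrow (\lnot (p2 \lor p3) \land ((p1 \land p3) \oplus (p2 \oplus p3))) = \text{True} \leftrightarrow \text{False} = \text{False}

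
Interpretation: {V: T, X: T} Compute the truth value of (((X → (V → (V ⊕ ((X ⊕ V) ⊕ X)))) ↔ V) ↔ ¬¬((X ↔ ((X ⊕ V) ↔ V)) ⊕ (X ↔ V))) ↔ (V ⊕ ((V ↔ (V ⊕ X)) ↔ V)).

F

X ⊕ V = T ⊕ T = F
(X ⊕ V) ⊕ X = F ⊕ T = T
V ⊕ ((X ⊕ V) ⊕ X) = T ⊕ T = F
V → (V ⊕ ((X ⊕ V) ⊕ X)) = T → F = F
X → (V → (V ⊕ ((X ⊕ V) ⊕ X))) = T → F = F
(X → (V → (V ⊕ ((X ⊕ V) ⊕ X)))) ↔ V = F ↔ T = F
X ⊕ V = T ⊕ T = F
(X ⊕ V) ↔ V = F ↔ T = F
X ↔ ((X ⊕ V) ↔ V) = T ↔ F = F
X ↔ V = T ↔ T = T
(X ↔ ((X ⊕ V) ↔ V)) ⊕ (X ↔ V) = F ⊕ T = T
¬((X ↔ ((X ⊕ V) ↔ V)) ⊕ (X ↔ V)) = ¬T = F
¬¬((X ↔ ((X ⊕ V) ↔ V)) ⊕ (X ↔ V)) = ¬F = T
((X → (V → (V ⊕ ((X ⊕ V) ⊕ X)))) ↔ V) ↔ ¬¬((X ↔ ((X ⊕ V) ↔ V)) ⊕ (X ↔ V)) = F ↔ T = F
V ⊕ X = T ⊕ T = F
V ↔ (V ⊕ X) = T ↔ F = F
(V ↔ (V ⊕ X)) ↔ V = F ↔ T = F
V ⊕ ((V ↔ (V ⊕ X)) ↔ V) = T ⊕ F = T
(((X → (V → (V ⊕ ((X ⊕ V) ⊕ X)))) ↔ V) ↔ ¬¬((X ↔ ((X ⊕ V) ↔ V)) ⊕ (X ↔ V))) ↔ (V ⊕ ((V ↔ (V ⊕ X)) ↔ V)) = F ↔ T = F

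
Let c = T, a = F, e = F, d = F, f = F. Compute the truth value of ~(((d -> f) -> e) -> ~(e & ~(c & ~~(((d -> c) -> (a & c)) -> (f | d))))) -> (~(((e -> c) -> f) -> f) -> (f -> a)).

d -> f = F -> F = T
(d -> f) -> e = T -> F = F
d -> c = F -> T = T
a & c = F & T = F
(d -> c) -> (a & c) = T -> F = F
f | d = F | F = F
((d -> c) -> (a & c)) -> (f | d) = F -> F = T
~(((d -> c) -> (a & c)) -> (f | d)) = ~T = F
~~(((d -> c) -> (a & c)) -> (f | d)) = ~F = T
c & ~~(((d -> c) -> (a & c)) -> (f | d)) = T & T = T
~(c & ~~(((d -> c) -> (a & c)) -> (f | d))) = ~T = F
e & ~(c & ~~(((d -> c) -> (a & c)) -> (f | d))) = F & F = F
~(e & ~(c & ~~(((d -> c) -> (a & c)) -> (f | d)))) = ~F = T
((d -> f) -> e) -> ~(e & ~(c & ~~(((d -> c) -> (a & c)) -> (f | d)))) = F -> T = T
~(((d -> f) -> e) -> ~(e & ~(c & ~~(((d -> c) -> (a & c)) -> (f | d))))) = ~T = F
e -> c = F -> T = T
(e -> c) -> f = T -> F = F
((e -> c) -> f) -> f = F -> F = T
~(((e -> c) -> f) -> f) = ~T = F
f -> a = F -> F = T
~(((e -> c) -> f) -> f) -> (f -> a) = F -> T = T
~(((d -> f) -> e) -> ~(e & ~(c & ~~(((d -> c) -> (a & c)) -> (f | d))))) -> (~(((e -> c) -> f) -> f) -> (f -> a)) = F -> T = T

T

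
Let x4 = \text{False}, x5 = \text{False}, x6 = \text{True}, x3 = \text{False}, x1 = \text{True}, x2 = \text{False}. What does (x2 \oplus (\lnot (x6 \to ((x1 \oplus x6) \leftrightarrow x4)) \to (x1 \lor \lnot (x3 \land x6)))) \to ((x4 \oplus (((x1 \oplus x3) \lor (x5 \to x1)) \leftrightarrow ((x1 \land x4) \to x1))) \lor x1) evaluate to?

x1 \oplus x6 = \text{True} \oplus \text{True} = \text{False}
(x1 \oplus x6) \leftrightarrow x4 = \text{False} \leftrightarrow \text{False} = \text{True}
x6 \to ((x1 \oplus x6) \leftrightarrow x4) = \text{True} \to \text{True} = \text{True}
\lnot (x6 \to ((x1 \oplus x6) \leftrightarrow x4)) = \lnot \text{True} = \text{False}
x3 \land x6 = \text{False} \land \text{True} = \text{False}
\lnot (x3 \land x6) = \lnot \text{False} = \text{True}
x1 \lor \lnot (x3 \land x6) = \text{True} \lor \text{True} = \text{True}
\lnot (x6 \to ((x1 \oplus x6) \leftrightarrow x4)) \to (x1 \lor \lnot (x3 \land x6)) = \text{False} \to \text{True} = \text{True}
x2 \oplus (\lnot (x6 \to ((x1 \oplus x6) \leftrightarrow x4)) \to (x1 \lor \lnot (x3 \land x6))) = \text{False} \oplus \text{True} = \text{True}
x1 \oplus x3 = \text{True} \oplus \text{False} = \text{True}
x5 \to x1 = \text{False} \to \text{True} = \text{True}
(x1 \oplus x3) \lor (x5 \to x1) = \text{True} \lor \text{True} = \text{True}
x1 \land x4 = \text{True} \land \text{False} = \text{False}
(x1 \land x4) \to x1 = \text{False} \to \text{True} = \text{True}
((x1 \oplus x3) \lor (x5 \to x1)) \leftrightarrow ((x1 \land x4) \to x1) = \text{True} \leftrightarrow \text{True} = \text{True}
x4 \oplus (((x1 \oplus x3) \lor (x5 \to x1)) \leftrightarrow ((x1 \land x4) \to x1)) = \text{False} \oplus \text{True} = \text{True}
(x4 \oplus (((x1 \oplus x3) \lor (x5 \to x1)) \leftrightarrow ((x1 \land x4) \to x1))) \lor x1 = \text{True} \lor \text{True} = \text{True}
(x2 \oplus (\lnot (x6 \to ((x1 \oplus x6) \leftrightarrow x4)) \to (x1 \lor \lnot (x3 \land x6)))) \to ((x4 \oplus (((x1 \oplus x3) \lor (x5 \to x1)) \leftrightarrow ((x1 \land x4) \to x1))) \lor x1) = \text{True} \to \text{True} = \text{True}

\text{True}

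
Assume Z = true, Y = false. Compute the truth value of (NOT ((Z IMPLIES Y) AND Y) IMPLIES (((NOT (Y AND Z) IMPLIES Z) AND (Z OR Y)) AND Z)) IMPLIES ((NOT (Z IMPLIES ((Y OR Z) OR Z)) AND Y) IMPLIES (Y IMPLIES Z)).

true

Substituting Z=true, Y=false:
Z IMPLIES Y = true IMPLIES false = false
(Z IMPLIES Y) AND Y = false AND false = false
NOT ((Z IMPLIES Y) AND Y) = NOT false = true
Y AND Z = false AND true = false
NOT (Y AND Z) = NOT false = true
NOT (Y AND Z) IMPLIES Z = true IMPLIES true = true
Z OR Y = true OR false = true
(NOT (Y AND Z) IMPLIES Z) AND (Z OR Y) = true AND true = true
((NOT (Y AND Z) IMPLIES Z) AND (Z OR Y)) AND Z = true AND true = true
NOT ((Z IMPLIES Y) AND Y) IMPLIES (((NOT (Y AND Z) IMPLIES Z) AND (Z OR Y)) AND Z) = true IMPLIES true = true
Y OR Z = false OR true = true
(Y OR Z) OR Z = true OR true = true
Z IMPLIES ((Y OR Z) OR Z) = true IMPLIES true = true
NOT (Z IMPLIES ((Y OR Z) OR Z)) = NOT true = false
NOT (Z IMPLIES ((Y OR Z) OR Z)) AND Y = false AND false = false
Y IMPLIES Z = false IMPLIES true = true
(NOT (Z IMPLIES ((Y OR Z) OR Z)) AND Y) IMPLIES (Y IMPLIES Z) = false IMPLIES true = true
(NOT ((Z IMPLIES Y) AND Y) IMPLIES (((NOT (Y AND Z) IMPLIES Z) AND (Z OR Y)) AND Z)) IMPLIES ((NOT (Z IMPLIES ((Y OR Z) OR Z)) AND Y) IMPLIES (Y IMPLIES Z)) = true IMPLIES true = true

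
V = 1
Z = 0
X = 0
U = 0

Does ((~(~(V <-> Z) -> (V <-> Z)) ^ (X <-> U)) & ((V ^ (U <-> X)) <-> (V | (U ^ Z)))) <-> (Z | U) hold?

1

V <-> Z = 1 <-> 0 = 0
~(V <-> Z) = ~0 = 1
V <-> Z = 1 <-> 0 = 0
~(V <-> Z) -> (V <-> Z) = 1 -> 0 = 0
~(~(V <-> Z) -> (V <-> Z)) = ~0 = 1
X <-> U = 0 <-> 0 = 1
~(~(V <-> Z) -> (V <-> Z)) ^ (X <-> U) = 1 ^ 1 = 0
U <-> X = 0 <-> 0 = 1
V ^ (U <-> X) = 1 ^ 1 = 0
U ^ Z = 0 ^ 0 = 0
V | (U ^ Z) = 1 | 0 = 1
(V ^ (U <-> X)) <-> (V | (U ^ Z)) = 0 <-> 1 = 0
(~(~(V <-> Z) -> (V <-> Z)) ^ (X <-> U)) & ((V ^ (U <-> X)) <-> (V | (U ^ Z))) = 0 & 0 = 0
Z | U = 0 | 0 = 0
((~(~(V <-> Z) -> (V <-> Z)) ^ (X <-> U)) & ((V ^ (U <-> X)) <-> (V | (U ^ Z)))) <-> (Z | U) = 0 <-> 0 = 1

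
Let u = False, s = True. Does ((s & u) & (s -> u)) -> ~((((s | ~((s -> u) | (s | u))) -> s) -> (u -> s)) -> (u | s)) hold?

s & u = True & False = False
s -> u = True -> False = False
(s & u) & (s -> u) = False & False = False
s -> u = True -> False = False
s | u = True | False = True
(s -> u) | (s | u) = False | True = True
~((s -> u) | (s | u)) = ~True = False
s | ~((s -> u) | (s | u)) = True | False = True
(s | ~((s -> u) | (s | u))) -> s = True -> True = True
u -> s = False -> True = True
((s | ~((s -> u) | (s | u))) -> s) -> (u -> s) = True -> True = True
u | s = False | True = True
(((s | ~((s -> u) | (s | u))) -> s) -> (u -> s)) -> (u | s) = True -> True = True
~((((s | ~((s -> u) | (s | u))) -> s) -> (u -> s)) -> (u | s)) = ~True = False
((s & u) & (s -> u)) -> ~((((s | ~((s -> u) | (s | u))) -> s) -> (u -> s)) -> (u | s)) = False -> False = True

True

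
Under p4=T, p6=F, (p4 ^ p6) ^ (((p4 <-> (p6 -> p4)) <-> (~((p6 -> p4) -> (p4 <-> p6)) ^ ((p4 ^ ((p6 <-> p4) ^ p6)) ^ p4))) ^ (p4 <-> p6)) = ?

p4 ^ p6 = T ^ F = T
p6 -> p4 = F -> T = T
p4 <-> (p6 -> p4) = T <-> T = T
p6 -> p4 = F -> T = T
p4 <-> p6 = T <-> F = F
(p6 -> p4) -> (p4 <-> p6) = T -> F = F
~((p6 -> p4) -> (p4 <-> p6)) = ~F = T
p6 <-> p4 = F <-> T = F
(p6 <-> p4) ^ p6 = F ^ F = F
p4 ^ ((p6 <-> p4) ^ p6) = T ^ F = T
(p4 ^ ((p6 <-> p4) ^ p6)) ^ p4 = T ^ T = F
~((p6 -> p4) -> (p4 <-> p6)) ^ ((p4 ^ ((p6 <-> p4) ^ p6)) ^ p4) = T ^ F = T
(p4 <-> (p6 -> p4)) <-> (~((p6 -> p4) -> (p4 <-> p6)) ^ ((p4 ^ ((p6 <-> p4) ^ p6)) ^ p4)) = T <-> T = T
p4 <-> p6 = T <-> F = F
((p4 <-> (p6 -> p4)) <-> (~((p6 -> p4) -> (p4 <-> p6)) ^ ((p4 ^ ((p6 <-> p4) ^ p6)) ^ p4))) ^ (p4 <-> p6) = T ^ F = T
(p4 ^ p6) ^ (((p4 <-> (p6 -> p4)) <-> (~((p6 -> p4) -> (p4 <-> p6)) ^ ((p4 ^ ((p6 <-> p4) ^ p6)) ^ p4))) ^ (p4 <-> p6)) = T ^ T = F

F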